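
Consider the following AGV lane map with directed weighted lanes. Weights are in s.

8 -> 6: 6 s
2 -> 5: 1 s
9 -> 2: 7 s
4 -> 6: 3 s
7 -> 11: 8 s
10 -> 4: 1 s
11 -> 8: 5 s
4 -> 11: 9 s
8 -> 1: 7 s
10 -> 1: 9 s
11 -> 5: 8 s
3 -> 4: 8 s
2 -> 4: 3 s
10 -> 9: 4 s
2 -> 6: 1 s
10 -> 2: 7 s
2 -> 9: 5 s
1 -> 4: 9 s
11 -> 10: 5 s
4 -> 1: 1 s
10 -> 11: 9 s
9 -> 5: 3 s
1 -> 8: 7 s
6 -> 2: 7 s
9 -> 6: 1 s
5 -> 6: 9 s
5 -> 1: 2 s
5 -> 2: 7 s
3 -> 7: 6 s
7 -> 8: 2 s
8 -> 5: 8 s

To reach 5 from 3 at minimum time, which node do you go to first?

7

Candidate routes:
3 → 7 → 11 → 5: 6+8+8 = 22
3 → 4 → 6 → 2 → 5: 8+3+7+1 = 19
3 → 7 → 8 → 5: 6+2+8 = 16
Cheapest is 3 → 7 → 8 → 5 at 16 s.
So from 3 the first move is to 7.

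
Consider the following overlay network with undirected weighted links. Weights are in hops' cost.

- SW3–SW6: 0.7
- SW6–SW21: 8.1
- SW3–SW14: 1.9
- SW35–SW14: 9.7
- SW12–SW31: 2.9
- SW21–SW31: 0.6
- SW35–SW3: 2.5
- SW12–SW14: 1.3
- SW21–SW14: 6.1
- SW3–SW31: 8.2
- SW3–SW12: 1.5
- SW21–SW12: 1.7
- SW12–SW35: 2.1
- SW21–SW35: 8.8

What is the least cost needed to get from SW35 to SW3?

2.5 hops' cost

Enumerating some paths:
SW35 → SW3: 2.5 = 2.5
SW35 → SW12 → SW14 → SW3: 2.1+1.3+1.9 = 5.3
SW35 → SW12 → SW3: 2.1+1.5 = 3.6
Cheapest is SW35 → SW3 at 2.5 hops' cost.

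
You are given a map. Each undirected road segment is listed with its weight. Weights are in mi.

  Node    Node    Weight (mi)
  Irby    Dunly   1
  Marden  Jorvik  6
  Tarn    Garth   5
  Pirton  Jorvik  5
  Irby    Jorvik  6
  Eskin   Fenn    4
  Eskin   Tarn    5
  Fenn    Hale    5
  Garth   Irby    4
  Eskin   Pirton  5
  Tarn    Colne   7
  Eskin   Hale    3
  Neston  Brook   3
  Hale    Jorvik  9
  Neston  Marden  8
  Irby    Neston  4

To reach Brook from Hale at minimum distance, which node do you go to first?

Candidate routes:
Hale–Eskin–Pirton–Jorvik–Irby–Neston–Brook: 3+5+5+6+4+3 = 26
Hale–Jorvik–Irby–Neston–Brook: 9+6+4+3 = 22
Hale–Eskin–Tarn–Garth–Irby–Neston–Brook: 3+5+5+4+4+3 = 24
The minimum is 22 mi via Hale–Jorvik–Irby–Neston–Brook.
So from Hale the first move is to Jorvik.

Jorvik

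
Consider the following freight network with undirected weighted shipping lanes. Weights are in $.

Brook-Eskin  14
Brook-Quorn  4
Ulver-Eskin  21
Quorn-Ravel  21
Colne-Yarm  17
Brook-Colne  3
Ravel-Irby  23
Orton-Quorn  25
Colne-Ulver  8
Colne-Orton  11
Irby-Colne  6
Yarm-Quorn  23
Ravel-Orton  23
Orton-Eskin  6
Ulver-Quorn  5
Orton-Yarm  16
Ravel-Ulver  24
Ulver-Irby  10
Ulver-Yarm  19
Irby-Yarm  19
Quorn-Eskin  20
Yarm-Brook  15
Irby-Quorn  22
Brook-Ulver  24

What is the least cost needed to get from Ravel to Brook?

Enumerating some paths:
Ravel–Ulver–Quorn–Brook: 24+5+4 = 33
Ravel–Irby–Colne–Brook: 23+6+3 = 32
Ravel–Quorn–Brook: 21+4 = 25
The minimum is $25 via Ravel–Quorn–Brook.

$25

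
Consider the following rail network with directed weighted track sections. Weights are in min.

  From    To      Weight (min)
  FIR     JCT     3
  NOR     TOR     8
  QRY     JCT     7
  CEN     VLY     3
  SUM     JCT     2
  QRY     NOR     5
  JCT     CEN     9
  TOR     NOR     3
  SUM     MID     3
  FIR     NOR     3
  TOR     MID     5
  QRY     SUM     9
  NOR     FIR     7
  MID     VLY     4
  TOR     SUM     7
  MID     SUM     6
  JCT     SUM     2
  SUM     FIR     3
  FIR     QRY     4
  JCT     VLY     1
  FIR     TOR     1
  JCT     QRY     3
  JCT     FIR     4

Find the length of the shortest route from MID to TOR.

Running Dijkstra from MID:
MID: 0
VLY: 4  (via MID)
SUM: 6  (via MID)
JCT: 8  (via SUM)
FIR: 9  (via SUM)
TOR: 10  (via FIR)
Shortest route: MID → SUM → FIR → TOR = 10 min.

10 min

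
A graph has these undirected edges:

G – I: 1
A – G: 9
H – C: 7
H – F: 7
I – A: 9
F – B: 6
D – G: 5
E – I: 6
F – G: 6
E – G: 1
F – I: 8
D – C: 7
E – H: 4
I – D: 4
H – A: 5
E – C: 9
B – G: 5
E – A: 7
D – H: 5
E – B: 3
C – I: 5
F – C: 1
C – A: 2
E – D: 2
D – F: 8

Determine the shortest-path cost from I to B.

Settle nodes by increasing distance from I:
I: 0
G: 1  (via I)
E: 2  (via G)
D: 4  (via I)
B: 5  (via E)
Shortest route: I–G–E–B = 5.

5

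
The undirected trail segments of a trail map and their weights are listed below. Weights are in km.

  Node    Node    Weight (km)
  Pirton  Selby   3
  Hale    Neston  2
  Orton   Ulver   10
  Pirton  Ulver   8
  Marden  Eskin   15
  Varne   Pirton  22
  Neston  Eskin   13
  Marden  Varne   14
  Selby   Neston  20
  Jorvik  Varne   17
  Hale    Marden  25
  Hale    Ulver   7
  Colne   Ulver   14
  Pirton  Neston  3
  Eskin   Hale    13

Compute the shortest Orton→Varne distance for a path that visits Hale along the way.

Shortest Orton→Hale: Orton → Ulver → Hale = 17
Best Hale to Varne: Hale → Neston → Pirton → Varne costing 27
Total via Hale: 17 + 27 = 44 km.

44 km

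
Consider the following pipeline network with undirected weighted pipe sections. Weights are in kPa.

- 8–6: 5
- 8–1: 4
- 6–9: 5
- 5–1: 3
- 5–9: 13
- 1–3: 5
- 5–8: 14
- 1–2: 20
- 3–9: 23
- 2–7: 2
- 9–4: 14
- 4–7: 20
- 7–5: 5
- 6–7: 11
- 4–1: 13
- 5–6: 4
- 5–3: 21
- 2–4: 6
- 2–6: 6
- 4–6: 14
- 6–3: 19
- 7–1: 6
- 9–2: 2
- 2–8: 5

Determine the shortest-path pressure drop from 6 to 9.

5 kPa

Compare a few routes:
6–2–9: 6+2 = 8
6–8–2–9: 5+5+2 = 12
6–9: 5 = 5
The minimum is 5 kPa via 6–9.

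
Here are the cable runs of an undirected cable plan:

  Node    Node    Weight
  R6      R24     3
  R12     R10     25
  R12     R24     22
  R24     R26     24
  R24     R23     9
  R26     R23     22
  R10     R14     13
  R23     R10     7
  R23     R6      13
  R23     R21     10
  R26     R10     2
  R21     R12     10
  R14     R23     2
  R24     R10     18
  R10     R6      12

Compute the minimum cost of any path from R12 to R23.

20

Candidate routes:
R12–R24–R23: 22+9 = 31
R12–R10–R23: 25+7 = 32
R12–R24–R6–R23: 22+3+13 = 38
R12–R21–R23: 10+10 = 20
The minimum is 20 via R12–R21–R23.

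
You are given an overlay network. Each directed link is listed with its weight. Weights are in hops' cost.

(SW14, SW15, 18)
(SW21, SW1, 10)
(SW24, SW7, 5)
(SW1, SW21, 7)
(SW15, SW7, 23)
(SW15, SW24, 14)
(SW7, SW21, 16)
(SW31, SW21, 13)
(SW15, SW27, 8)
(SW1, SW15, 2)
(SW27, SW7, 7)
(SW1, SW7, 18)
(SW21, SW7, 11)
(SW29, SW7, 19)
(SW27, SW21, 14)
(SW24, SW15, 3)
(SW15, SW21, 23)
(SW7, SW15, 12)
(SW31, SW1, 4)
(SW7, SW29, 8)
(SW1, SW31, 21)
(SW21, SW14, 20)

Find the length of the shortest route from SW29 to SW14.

Enumerating some paths:
SW29 - SW7 - SW15 - SW21 - SW14: 19+12+23+20 = 74
SW29 - SW7 - SW21 - SW14: 19+16+20 = 55
SW29 - SW7 - SW15 - SW27 - SW21 - SW14: 19+12+8+14+20 = 73
The minimum is 55 hops' cost via SW29 - SW7 - SW21 - SW14.

55 hops' cost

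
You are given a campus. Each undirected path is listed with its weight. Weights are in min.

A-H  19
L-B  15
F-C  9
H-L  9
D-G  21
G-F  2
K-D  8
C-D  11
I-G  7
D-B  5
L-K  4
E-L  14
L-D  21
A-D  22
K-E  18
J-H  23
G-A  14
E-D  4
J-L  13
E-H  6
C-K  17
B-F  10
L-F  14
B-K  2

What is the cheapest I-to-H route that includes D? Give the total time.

Best I to D: I → G → F → B → D costing 24
Best D to H: D → E → H costing 10
Total via D: 24 + 10 = 34 min.

34 min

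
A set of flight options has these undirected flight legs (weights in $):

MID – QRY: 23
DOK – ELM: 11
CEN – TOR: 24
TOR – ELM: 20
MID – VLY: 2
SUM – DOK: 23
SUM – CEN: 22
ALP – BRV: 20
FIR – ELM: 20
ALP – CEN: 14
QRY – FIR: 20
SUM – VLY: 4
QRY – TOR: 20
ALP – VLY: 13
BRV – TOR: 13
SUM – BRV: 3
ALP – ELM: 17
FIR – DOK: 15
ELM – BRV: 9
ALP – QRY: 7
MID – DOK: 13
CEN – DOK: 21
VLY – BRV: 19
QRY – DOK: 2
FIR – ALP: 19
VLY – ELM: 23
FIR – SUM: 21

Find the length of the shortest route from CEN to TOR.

Shortest distances from CEN:
CEN: 0
ALP: 14  (via CEN)
DOK: 21  (via CEN)
QRY: 21  (via ALP)
SUM: 22  (via CEN)
TOR: 24  (via CEN)
Shortest route: CEN–TOR = $24.

$24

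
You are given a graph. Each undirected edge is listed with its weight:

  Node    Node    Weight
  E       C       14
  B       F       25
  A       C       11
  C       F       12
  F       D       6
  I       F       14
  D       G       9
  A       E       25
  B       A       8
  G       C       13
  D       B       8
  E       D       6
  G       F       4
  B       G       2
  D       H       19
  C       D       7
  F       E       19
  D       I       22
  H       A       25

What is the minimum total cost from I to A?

28

Running Dijkstra from I:
I: 0
F: 14  (via I)
G: 18  (via F)
B: 20  (via G)
D: 20  (via F)
C: 26  (via F)
E: 26  (via D)
A: 28  (via B)
Shortest route: I–F–G–B–A = 28.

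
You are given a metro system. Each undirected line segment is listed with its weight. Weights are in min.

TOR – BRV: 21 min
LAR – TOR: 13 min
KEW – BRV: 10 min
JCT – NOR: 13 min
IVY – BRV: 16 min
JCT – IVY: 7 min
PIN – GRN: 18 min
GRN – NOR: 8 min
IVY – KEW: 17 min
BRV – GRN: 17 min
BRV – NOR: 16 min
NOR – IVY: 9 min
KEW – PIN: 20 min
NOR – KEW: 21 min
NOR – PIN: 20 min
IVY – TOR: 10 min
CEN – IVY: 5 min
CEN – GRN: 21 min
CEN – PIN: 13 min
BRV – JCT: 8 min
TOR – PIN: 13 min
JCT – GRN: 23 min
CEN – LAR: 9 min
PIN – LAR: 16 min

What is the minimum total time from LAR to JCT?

Shortest distances from LAR:
LAR: 0
CEN: 9  (via LAR)
TOR: 13  (via LAR)
IVY: 14  (via CEN)
PIN: 16  (via LAR)
JCT: 21  (via IVY)
Shortest route: LAR → CEN → IVY → JCT = 21 min.

21 min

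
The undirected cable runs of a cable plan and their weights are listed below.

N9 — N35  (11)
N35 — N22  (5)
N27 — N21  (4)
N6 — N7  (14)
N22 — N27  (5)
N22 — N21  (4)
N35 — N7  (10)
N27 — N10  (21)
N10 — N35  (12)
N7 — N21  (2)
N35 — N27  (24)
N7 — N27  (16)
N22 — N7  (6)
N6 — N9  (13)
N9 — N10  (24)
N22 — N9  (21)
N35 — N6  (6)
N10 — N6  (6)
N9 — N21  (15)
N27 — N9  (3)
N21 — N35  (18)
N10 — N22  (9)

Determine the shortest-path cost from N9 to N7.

Compare a few routes:
N9 → N27 → N21 → N7: 3+4+2 = 9
N9 → N27 → N22 → N21 → N7: 3+5+4+2 = 14
N9 → N27 → N22 → N7: 3+5+6 = 14
Cheapest is N9 → N27 → N21 → N7 at 9.

9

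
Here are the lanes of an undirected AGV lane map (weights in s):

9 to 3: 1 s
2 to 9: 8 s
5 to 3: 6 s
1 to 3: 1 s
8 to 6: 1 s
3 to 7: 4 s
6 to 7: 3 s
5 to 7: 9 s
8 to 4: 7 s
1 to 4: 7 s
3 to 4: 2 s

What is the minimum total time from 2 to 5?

Running Dijkstra from 2:
2: 0
9: 8  (via 2)
3: 9  (via 9)
1: 10  (via 3)
4: 11  (via 3)
7: 13  (via 3)
5: 15  (via 3)
Shortest route: 2–9–3–5 = 15 s.

15 s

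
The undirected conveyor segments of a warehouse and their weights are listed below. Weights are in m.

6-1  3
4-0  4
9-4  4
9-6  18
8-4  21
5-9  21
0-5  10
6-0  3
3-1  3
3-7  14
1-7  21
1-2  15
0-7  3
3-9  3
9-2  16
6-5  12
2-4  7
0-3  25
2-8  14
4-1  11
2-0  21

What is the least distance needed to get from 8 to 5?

Candidate routes:
8–2–4–0–6–5: 14+7+4+3+12 = 40
8–4–0–5: 21+4+10 = 35
Cheapest is 8–4–0–5 at 35 m.

35 m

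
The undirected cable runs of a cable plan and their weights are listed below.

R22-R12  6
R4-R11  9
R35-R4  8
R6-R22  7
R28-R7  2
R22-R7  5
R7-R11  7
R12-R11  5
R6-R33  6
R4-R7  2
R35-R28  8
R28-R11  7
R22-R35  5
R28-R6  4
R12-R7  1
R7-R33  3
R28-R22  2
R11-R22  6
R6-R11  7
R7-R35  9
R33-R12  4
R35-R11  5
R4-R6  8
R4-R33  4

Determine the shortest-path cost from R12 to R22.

5

Settle nodes by increasing distance from R12:
R12: 0
R7: 1  (via R12)
R28: 3  (via R7)
R4: 3  (via R7)
R33: 4  (via R12)
R11: 5  (via R12)
R22: 5  (via R28)
Shortest route: R12–R7–R28–R22 = 5.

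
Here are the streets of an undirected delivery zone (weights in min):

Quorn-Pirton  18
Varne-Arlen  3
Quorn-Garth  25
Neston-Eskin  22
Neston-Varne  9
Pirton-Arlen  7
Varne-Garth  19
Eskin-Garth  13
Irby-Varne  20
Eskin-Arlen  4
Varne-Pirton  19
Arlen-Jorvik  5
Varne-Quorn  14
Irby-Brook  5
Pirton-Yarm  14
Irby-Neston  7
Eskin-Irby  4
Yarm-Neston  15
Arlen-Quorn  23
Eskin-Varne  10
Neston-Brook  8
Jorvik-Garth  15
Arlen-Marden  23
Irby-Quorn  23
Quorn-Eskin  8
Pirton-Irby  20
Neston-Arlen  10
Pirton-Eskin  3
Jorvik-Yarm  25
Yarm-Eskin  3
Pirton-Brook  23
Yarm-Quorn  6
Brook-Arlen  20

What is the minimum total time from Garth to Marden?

40 min

Candidate routes:
Garth - Eskin - Arlen - Marden: 13+4+23 = 40
Garth - Jorvik - Arlen - Marden: 15+5+23 = 43
Garth - Varne - Arlen - Marden: 19+3+23 = 45
The minimum is 40 min via Garth - Eskin - Arlen - Marden.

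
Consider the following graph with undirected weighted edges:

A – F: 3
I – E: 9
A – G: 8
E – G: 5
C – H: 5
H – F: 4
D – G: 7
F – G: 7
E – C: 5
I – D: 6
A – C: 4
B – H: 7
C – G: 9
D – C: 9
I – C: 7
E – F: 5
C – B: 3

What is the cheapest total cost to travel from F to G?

7

Settle nodes by increasing distance from F:
F: 0
A: 3  (via F)
H: 4  (via F)
E: 5  (via F)
C: 7  (via A)
G: 7  (via F)
Shortest route: F–G = 7.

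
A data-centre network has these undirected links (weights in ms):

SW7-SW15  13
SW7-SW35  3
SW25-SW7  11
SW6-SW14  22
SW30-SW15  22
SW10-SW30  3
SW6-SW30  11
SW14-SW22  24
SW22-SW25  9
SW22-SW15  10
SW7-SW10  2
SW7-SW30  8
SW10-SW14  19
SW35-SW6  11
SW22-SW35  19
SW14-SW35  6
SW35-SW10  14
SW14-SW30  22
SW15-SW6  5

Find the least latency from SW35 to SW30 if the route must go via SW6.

Shortest SW35→SW6: SW35 → SW6 = 11
Best SW6 to SW30: SW6 → SW30 costing 11
Total via SW6: 11 + 11 = 22 ms.

22 ms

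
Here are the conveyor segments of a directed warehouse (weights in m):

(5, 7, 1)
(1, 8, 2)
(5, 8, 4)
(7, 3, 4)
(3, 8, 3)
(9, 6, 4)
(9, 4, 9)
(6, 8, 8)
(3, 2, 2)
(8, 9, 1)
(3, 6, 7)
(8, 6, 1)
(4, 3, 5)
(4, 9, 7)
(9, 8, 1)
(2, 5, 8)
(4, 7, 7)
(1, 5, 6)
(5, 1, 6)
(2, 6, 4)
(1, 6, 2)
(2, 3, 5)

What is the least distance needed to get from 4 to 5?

15 m

Candidate routes:
4–7–3–2–5: 7+4+2+8 = 21
4–3–2–5: 5+2+8 = 15
The minimum is 15 m via 4–3–2–5.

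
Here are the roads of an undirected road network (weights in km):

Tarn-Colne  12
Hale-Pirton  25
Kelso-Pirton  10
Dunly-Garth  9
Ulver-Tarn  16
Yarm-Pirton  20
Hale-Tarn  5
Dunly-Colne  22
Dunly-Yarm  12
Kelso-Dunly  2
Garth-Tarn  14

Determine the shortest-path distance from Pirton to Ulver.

Enumerating some paths:
Pirton - Kelso - Dunly - Colne - Tarn - Ulver: 10+2+22+12+16 = 62
Pirton - Hale - Tarn - Ulver: 25+5+16 = 46
Pirton - Kelso - Dunly - Garth - Tarn - Ulver: 10+2+9+14+16 = 51
The minimum is 46 km via Pirton - Hale - Tarn - Ulver.

46 km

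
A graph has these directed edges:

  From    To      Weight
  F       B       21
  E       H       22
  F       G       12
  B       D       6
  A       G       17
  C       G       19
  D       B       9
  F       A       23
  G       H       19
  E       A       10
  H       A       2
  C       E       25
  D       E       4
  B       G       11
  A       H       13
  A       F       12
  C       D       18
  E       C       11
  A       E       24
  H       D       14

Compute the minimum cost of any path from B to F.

Compare a few routes:
B → G → H → A → F: 11+19+2+12 = 44
B → D → E → A → F: 6+4+10+12 = 32
Cheapest is B → D → E → A → F at 32.

32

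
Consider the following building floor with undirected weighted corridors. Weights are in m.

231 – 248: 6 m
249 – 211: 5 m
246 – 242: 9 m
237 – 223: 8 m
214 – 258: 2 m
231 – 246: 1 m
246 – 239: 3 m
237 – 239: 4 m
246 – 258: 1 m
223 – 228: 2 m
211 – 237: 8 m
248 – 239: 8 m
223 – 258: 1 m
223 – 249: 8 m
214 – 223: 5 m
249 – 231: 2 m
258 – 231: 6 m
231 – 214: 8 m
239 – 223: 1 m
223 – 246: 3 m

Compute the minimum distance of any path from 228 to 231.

5 m

Settle nodes by increasing distance from 228:
228: 0
223: 2  (via 228)
258: 3  (via 223)
239: 3  (via 223)
246: 4  (via 258)
214: 5  (via 258)
231: 5  (via 246)
Shortest route: 228–223–258–246–231 = 5 m.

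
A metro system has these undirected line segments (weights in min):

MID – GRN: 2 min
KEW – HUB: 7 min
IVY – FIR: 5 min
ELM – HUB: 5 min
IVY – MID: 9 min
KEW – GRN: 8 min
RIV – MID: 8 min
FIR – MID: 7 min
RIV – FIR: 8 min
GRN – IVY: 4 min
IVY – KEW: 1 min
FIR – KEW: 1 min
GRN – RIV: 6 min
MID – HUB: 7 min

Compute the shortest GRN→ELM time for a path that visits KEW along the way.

Best GRN to KEW: GRN → IVY → KEW costing 5
Best KEW to ELM: KEW → HUB → ELM costing 12
Total via KEW: 5 + 12 = 17 min.

17 min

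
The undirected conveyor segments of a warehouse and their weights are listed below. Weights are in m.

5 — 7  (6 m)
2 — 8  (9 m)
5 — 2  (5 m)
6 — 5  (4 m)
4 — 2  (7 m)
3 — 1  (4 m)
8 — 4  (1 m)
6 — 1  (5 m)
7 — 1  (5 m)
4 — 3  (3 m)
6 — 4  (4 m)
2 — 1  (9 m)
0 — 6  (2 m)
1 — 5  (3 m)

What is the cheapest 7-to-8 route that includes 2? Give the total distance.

19 m

Shortest 7→2: 7–5–2 = 11
Shortest 2→8: 2–4–8 = 8
Total via 2: 11 + 8 = 19 m.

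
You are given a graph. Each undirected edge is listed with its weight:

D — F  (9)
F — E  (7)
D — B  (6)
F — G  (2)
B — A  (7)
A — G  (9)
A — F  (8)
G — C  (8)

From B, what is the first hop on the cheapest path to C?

Candidate routes:
B - A - G - C: 7+9+8 = 24
B - D - F - G - C: 6+9+2+8 = 25
Cheapest is B - A - G - C at 24.
So from B the first move is to A.

A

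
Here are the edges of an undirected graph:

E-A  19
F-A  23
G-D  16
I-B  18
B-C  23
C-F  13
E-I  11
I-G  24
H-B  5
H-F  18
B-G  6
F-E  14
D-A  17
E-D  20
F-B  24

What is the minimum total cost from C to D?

45

Enumerating some paths:
C–B–G–D: 23+6+16 = 45
C–F–A–D: 13+23+17 = 53
C–F–E–D: 13+14+20 = 47
Cheapest is C–B–G–D at 45.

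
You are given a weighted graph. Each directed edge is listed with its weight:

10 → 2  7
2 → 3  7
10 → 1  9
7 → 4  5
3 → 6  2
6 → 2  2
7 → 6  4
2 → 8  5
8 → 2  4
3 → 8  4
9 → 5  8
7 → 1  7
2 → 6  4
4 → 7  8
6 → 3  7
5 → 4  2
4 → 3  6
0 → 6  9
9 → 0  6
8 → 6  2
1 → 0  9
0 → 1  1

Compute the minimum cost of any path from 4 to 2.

Shortest distances from 4:
4: 0
3: 6  (via 4)
6: 8  (via 3)
7: 8  (via 4)
2: 10  (via 6)
Shortest route: 4 → 3 → 6 → 2 = 10.

10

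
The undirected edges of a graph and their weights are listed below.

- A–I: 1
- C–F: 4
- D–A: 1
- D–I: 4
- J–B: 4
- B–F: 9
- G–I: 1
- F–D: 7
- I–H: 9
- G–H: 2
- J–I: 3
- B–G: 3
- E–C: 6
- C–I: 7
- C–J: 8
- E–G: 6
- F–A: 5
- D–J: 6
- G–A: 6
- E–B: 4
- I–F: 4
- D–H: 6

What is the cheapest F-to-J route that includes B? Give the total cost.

12

Shortest F→B: F–I–G–B = 8
Best B to J: B–J costing 4
Total via B: 8 + 4 = 12.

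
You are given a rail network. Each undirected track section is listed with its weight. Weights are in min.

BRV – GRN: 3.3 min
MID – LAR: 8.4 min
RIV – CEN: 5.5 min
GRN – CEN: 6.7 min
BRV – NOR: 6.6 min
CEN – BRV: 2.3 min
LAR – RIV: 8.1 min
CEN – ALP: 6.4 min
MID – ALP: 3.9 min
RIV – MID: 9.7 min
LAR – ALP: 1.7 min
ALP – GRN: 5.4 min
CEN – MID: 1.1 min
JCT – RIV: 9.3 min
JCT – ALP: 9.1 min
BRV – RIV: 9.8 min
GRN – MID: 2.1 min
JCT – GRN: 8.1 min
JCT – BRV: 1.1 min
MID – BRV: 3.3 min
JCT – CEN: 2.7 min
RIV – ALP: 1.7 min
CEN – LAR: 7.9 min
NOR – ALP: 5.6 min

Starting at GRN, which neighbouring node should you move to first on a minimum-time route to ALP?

ALP

Enumerating some paths:
GRN → MID → ALP: 2.1+3.9 = 6
GRN → ALP: 5.4 = 5.4
Cheapest is GRN → ALP at 5.4 min.
So from GRN the first move is to ALP.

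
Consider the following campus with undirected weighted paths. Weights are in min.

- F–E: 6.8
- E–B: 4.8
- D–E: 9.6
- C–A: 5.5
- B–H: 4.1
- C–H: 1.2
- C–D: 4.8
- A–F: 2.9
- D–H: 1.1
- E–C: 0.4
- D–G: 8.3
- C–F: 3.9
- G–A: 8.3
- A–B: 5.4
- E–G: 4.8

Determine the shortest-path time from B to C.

Candidate routes:
B - H - C: 4.1+1.2 = 5.3
B - E - C: 4.8+0.4 = 5.2
Cheapest is B - E - C at 5.2 min.

5.2 min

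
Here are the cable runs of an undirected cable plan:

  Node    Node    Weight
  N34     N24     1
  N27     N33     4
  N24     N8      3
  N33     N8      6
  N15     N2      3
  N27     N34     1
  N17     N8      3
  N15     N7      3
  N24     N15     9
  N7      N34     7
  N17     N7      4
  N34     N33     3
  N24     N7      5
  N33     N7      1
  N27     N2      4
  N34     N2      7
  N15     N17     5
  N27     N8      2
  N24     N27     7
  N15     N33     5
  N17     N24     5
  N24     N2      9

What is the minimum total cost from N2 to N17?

8

Candidate routes:
N2 - N15 - N17: 3+5 = 8
N2 - N15 - N7 - N17: 3+3+4 = 10
N2 - N27 - N8 - N17: 4+2+3 = 9
The minimum is 8 via N2 - N15 - N17.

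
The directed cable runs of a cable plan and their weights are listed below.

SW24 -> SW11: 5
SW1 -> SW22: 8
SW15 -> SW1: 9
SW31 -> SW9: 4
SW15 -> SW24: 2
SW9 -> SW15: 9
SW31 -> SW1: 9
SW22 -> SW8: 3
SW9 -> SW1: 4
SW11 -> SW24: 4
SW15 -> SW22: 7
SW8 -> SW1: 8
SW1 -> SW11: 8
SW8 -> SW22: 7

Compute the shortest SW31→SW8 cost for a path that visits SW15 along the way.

Best SW31 to SW15: SW31 → SW9 → SW15 costing 13
Best SW15 to SW8: SW15 → SW22 → SW8 costing 10
Total via SW15: 13 + 10 = 23.

23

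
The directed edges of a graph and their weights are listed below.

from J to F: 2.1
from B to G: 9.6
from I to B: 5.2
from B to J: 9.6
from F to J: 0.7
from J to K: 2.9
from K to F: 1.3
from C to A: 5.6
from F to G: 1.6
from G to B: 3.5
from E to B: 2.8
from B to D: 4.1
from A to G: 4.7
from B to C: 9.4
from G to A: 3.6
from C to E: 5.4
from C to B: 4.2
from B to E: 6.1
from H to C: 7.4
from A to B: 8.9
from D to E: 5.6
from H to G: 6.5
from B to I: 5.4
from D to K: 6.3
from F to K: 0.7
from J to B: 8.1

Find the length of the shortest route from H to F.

Running Dijkstra from H:
H: 0
G: 6.5  (via H)
C: 7.4  (via H)
B: 10  (via G)
A: 10.1  (via G)
E: 12.8  (via C)
D: 14.1  (via B)
I: 15.4  (via B)
J: 19.6  (via B)
K: 20.4  (via D)
F: 21.7  (via J)
Shortest route: H–G–B–J–F = 21.7.

21.7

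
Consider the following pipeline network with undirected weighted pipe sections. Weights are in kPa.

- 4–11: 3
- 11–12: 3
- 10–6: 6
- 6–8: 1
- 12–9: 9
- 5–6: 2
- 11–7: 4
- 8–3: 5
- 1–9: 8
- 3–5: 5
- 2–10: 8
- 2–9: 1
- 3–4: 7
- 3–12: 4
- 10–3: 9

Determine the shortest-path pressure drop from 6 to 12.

Running Dijkstra from 6:
6: 0
8: 1  (via 6)
5: 2  (via 6)
3: 6  (via 8)
10: 6  (via 6)
12: 10  (via 3)
Shortest route: 6–8–3–12 = 10 kPa.

10 kPa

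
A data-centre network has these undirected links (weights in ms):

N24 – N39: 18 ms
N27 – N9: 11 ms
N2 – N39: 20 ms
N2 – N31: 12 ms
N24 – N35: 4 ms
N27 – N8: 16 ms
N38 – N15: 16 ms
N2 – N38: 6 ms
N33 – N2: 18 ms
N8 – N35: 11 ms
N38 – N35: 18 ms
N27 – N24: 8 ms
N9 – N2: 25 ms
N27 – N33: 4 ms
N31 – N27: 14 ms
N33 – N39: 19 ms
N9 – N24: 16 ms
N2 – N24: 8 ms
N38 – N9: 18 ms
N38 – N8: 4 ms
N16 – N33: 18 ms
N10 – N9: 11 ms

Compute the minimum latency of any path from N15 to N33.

Shortest distances from N15:
N15: 0
N38: 16  (via N15)
N8: 20  (via N38)
N2: 22  (via N38)
N24: 30  (via N2)
N35: 31  (via N8)
N9: 34  (via N38)
N31: 34  (via N2)
N27: 36  (via N8)
N33: 40  (via N2)
Shortest route: N15–N38–N2–N33 = 40 ms.

40 ms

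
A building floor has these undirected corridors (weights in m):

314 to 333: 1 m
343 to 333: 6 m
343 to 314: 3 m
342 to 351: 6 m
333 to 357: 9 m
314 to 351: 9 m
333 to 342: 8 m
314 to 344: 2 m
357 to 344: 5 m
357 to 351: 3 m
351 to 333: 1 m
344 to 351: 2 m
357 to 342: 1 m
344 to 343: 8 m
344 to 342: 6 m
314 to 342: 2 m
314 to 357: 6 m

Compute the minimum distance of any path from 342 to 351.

4 m

Compare a few routes:
342 → 344 → 351: 6+2 = 8
342 → 314 → 344 → 351: 2+2+2 = 6
342 → 357 → 351: 1+3 = 4
342 → 351: 6 = 6
Cheapest is 342 → 357 → 351 at 4 m.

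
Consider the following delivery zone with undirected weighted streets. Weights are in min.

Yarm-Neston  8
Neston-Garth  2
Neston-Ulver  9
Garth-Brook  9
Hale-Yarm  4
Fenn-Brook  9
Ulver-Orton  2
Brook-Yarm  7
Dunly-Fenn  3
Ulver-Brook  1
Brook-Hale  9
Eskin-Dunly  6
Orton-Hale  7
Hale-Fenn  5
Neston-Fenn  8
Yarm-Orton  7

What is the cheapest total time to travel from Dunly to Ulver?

13 min

Shortest distances from Dunly:
Dunly: 0
Fenn: 3  (via Dunly)
Eskin: 6  (via Dunly)
Hale: 8  (via Fenn)
Neston: 11  (via Fenn)
Brook: 12  (via Fenn)
Yarm: 12  (via Hale)
Garth: 13  (via Neston)
Ulver: 13  (via Brook)
Shortest route: Dunly → Fenn → Brook → Ulver = 13 min.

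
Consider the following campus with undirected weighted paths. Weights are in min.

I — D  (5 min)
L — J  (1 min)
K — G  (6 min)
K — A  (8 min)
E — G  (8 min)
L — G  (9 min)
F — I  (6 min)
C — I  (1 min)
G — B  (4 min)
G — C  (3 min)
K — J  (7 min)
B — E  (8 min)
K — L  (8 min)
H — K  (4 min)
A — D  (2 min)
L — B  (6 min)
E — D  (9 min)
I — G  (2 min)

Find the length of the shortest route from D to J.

Candidate routes:
D - A - K - L - J: 2+8+8+1 = 19
D - I - G - B - L - J: 5+2+4+6+1 = 18
D - A - K - J: 2+8+7 = 17
Cheapest is D - A - K - J at 17 min.

17 min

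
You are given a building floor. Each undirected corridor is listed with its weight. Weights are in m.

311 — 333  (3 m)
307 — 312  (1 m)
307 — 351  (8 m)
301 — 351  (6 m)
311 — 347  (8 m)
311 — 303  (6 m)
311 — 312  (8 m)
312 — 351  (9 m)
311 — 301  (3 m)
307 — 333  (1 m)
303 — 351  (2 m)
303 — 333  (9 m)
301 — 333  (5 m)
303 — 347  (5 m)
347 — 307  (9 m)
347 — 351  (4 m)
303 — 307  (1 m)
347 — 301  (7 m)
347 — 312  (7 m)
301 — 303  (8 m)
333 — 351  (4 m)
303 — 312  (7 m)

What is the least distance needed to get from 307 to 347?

6 m

Candidate routes:
307 - 303 - 351 - 347: 1+2+4 = 7
307 - 303 - 347: 1+5 = 6
The minimum is 6 m via 307 - 303 - 347.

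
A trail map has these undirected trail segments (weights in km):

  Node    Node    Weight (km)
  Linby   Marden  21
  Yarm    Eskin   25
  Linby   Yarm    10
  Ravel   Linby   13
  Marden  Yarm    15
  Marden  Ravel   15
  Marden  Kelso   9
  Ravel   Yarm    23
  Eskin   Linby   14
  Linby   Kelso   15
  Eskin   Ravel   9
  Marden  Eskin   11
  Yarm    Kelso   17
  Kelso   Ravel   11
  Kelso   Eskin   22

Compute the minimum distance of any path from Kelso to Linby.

Running Dijkstra from Kelso:
Kelso: 0
Marden: 9  (via Kelso)
Ravel: 11  (via Kelso)
Linby: 15  (via Kelso)
Shortest route: Kelso–Linby = 15 km.

15 km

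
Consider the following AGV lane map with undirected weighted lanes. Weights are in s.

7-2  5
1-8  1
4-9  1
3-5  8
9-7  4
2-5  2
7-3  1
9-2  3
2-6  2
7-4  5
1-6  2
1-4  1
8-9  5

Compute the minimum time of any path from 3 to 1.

Shortest distances from 3:
3: 0
7: 1  (via 3)
9: 5  (via 7)
2: 6  (via 7)
4: 6  (via 7)
1: 7  (via 4)
Shortest route: 3–7–4–1 = 7 s.

7 s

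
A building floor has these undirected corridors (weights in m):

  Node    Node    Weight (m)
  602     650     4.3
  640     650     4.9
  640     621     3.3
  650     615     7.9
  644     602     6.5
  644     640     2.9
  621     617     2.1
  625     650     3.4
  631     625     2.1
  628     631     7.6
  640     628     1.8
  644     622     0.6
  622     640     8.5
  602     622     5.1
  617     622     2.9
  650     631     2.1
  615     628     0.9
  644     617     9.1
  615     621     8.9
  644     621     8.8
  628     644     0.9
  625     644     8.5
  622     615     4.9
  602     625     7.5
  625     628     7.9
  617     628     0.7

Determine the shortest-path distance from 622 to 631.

9.1 m

Settle nodes by increasing distance from 622:
622: 0
644: 0.6  (via 622)
628: 1.5  (via 644)
617: 2.2  (via 628)
615: 2.4  (via 628)
640: 3.3  (via 628)
621: 4.3  (via 617)
602: 5.1  (via 622)
650: 8.2  (via 640)
631: 9.1  (via 628)
Shortest route: 622–644–628–631 = 9.1 m.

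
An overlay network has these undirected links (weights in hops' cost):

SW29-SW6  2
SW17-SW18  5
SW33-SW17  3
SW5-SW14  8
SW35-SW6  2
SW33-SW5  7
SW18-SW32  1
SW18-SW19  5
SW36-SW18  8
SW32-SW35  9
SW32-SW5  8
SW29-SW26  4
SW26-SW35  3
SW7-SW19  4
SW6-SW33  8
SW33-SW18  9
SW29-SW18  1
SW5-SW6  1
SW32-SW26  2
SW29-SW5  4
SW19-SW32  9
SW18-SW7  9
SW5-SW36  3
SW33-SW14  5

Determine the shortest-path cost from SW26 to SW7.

12 hops' cost

Enumerating some paths:
SW26 - SW32 - SW18 - SW7: 2+1+9 = 12
SW26 - SW29 - SW18 - SW19 - SW7: 4+1+5+4 = 14
SW26 - SW29 - SW18 - SW7: 4+1+9 = 14
Cheapest is SW26 - SW32 - SW18 - SW7 at 12 hops' cost.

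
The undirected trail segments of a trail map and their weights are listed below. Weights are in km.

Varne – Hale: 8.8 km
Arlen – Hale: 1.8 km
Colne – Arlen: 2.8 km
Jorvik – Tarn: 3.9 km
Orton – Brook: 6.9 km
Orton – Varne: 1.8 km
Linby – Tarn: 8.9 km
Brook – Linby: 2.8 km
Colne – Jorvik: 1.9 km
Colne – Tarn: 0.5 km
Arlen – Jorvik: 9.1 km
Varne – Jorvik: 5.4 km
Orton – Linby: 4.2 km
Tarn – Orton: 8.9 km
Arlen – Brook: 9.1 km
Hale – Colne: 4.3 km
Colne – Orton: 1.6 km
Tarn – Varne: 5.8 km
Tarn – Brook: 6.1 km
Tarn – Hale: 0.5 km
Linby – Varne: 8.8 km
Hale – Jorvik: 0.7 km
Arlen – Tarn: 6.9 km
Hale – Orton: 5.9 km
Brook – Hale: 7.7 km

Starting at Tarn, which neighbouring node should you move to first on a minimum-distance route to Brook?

Brook

Candidate routes:
Tarn - Hale - Brook: 0.5+7.7 = 8.2
Tarn - Colne - Orton - Brook: 0.5+1.6+6.9 = 9
Tarn - Colne - Orton - Linby - Brook: 0.5+1.6+4.2+2.8 = 9.1
Tarn - Brook: 6.1 = 6.1
The minimum is 6.1 km via Tarn - Brook.
So from Tarn the first move is to Brook.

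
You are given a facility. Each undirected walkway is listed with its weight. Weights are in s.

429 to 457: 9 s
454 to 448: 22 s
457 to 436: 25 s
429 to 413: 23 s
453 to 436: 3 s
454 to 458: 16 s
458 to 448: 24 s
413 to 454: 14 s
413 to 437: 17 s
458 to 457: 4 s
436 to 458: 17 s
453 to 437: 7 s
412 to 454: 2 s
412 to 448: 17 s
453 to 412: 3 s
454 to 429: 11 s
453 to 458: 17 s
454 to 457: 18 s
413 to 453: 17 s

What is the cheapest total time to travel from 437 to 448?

Running Dijkstra from 437:
437: 0
453: 7  (via 437)
412: 10  (via 453)
436: 10  (via 453)
454: 12  (via 412)
413: 17  (via 437)
429: 23  (via 454)
458: 24  (via 453)
448: 27  (via 412)
Shortest route: 437 → 453 → 412 → 448 = 27 s.

27 s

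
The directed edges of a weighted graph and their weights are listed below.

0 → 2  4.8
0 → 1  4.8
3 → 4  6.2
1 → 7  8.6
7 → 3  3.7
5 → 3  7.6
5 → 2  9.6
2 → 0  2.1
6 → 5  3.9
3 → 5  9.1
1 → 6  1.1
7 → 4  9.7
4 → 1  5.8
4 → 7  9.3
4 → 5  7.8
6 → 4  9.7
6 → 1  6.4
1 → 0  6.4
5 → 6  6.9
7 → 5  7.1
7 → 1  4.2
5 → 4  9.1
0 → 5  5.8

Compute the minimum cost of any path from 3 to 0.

18.4

Settle nodes by increasing distance from 3:
3: 0
4: 6.2  (via 3)
5: 9.1  (via 3)
1: 12  (via 4)
6: 13.1  (via 1)
7: 15.5  (via 4)
0: 18.4  (via 1)
Shortest route: 3–4–1–0 = 18.4.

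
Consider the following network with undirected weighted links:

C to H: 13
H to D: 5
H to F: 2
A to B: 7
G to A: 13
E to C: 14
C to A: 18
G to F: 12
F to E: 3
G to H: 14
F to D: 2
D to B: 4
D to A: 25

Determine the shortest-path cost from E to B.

Candidate routes:
E - F - D - B: 3+2+4 = 9
E - F - H - D - B: 3+2+5+4 = 14
The minimum is 9 via E - F - D - B.

9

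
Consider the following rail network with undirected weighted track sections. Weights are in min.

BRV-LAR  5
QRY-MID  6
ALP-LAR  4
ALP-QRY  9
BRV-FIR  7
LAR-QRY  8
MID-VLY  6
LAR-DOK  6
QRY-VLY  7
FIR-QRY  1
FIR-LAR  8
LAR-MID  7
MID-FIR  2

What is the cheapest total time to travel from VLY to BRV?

15 min

Shortest distances from VLY:
VLY: 0
MID: 6  (via VLY)
QRY: 7  (via VLY)
FIR: 8  (via MID)
LAR: 13  (via MID)
BRV: 15  (via FIR)
Shortest route: VLY–MID–FIR–BRV = 15 min.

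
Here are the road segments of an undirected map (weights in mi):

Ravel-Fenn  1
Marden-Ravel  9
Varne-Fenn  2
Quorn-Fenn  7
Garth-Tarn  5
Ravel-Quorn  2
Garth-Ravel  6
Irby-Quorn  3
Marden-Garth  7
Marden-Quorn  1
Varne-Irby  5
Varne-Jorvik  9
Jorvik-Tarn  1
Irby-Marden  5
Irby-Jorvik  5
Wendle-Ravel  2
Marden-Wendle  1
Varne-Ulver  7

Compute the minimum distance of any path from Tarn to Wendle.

11 mi

Compare a few routes:
Tarn–Jorvik–Irby–Marden–Wendle: 1+5+5+1 = 12
Tarn–Jorvik–Irby–Quorn–Marden–Wendle: 1+5+3+1+1 = 11
The minimum is 11 mi via Tarn–Jorvik–Irby–Quorn–Marden–Wendle.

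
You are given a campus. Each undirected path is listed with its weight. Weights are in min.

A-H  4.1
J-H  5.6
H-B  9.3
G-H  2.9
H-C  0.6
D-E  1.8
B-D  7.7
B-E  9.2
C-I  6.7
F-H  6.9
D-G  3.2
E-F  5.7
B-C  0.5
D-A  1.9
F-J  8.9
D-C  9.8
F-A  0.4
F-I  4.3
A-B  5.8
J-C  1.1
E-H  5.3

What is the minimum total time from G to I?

9.8 min

Settle nodes by increasing distance from G:
G: 0
H: 2.9  (via G)
D: 3.2  (via G)
C: 3.5  (via H)
B: 4  (via C)
J: 4.6  (via C)
E: 5  (via D)
A: 5.1  (via D)
F: 5.5  (via A)
I: 9.8  (via F)
Shortest route: G → D → A → F → I = 9.8 min.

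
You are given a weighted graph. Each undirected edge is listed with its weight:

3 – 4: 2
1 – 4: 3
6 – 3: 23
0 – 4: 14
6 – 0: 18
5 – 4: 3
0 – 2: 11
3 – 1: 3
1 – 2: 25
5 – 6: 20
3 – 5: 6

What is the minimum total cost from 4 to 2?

Settle nodes by increasing distance from 4:
4: 0
3: 2  (via 4)
1: 3  (via 4)
5: 3  (via 4)
0: 14  (via 4)
6: 23  (via 5)
2: 25  (via 0)
Shortest route: 4 → 0 → 2 = 25.

25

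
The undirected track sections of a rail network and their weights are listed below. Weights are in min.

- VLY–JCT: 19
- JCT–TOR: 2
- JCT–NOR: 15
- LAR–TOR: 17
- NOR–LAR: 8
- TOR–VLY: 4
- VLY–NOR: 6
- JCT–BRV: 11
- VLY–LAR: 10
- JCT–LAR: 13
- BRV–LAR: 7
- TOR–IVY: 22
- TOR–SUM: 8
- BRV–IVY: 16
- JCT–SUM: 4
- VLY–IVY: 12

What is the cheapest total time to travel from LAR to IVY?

Settle nodes by increasing distance from LAR:
LAR: 0
BRV: 7  (via LAR)
NOR: 8  (via LAR)
VLY: 10  (via LAR)
JCT: 13  (via LAR)
TOR: 14  (via VLY)
SUM: 17  (via JCT)
IVY: 22  (via VLY)
Shortest route: LAR → VLY → IVY = 22 min.

22 min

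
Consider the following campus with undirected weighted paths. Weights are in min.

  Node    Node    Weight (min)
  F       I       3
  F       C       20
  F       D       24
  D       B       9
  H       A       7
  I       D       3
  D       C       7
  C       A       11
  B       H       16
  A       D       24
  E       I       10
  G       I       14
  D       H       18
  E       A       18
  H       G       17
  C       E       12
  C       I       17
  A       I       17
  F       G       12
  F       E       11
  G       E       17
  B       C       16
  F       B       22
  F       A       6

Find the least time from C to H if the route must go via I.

Best C to I: C → D → I costing 10
Best I to H: I → F → A → H costing 16
Total via I: 10 + 16 = 26 min.

26 min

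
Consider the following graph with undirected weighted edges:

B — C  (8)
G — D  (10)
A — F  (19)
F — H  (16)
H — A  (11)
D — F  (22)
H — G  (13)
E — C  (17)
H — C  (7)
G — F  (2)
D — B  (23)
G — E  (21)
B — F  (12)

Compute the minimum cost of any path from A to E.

Compare a few routes:
A - H - C - E: 11+7+17 = 35
A - F - G - E: 19+2+21 = 42
Cheapest is A - H - C - E at 35.

35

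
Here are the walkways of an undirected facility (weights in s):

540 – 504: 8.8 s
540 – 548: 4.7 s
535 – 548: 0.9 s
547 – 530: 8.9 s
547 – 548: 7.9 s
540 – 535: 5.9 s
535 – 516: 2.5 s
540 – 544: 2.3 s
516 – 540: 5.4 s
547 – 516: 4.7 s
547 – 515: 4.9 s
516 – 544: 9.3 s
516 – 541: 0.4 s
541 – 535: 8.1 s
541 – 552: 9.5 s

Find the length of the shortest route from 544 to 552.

17.6 s

Candidate routes:
544–540–516–541–552: 2.3+5.4+0.4+9.5 = 17.6
544–516–541–552: 9.3+0.4+9.5 = 19.2
The minimum is 17.6 s via 544–540–516–541–552.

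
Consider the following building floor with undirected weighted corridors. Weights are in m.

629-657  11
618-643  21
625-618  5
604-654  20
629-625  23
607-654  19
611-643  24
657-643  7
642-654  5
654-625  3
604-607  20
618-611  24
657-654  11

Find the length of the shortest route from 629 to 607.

Settle nodes by increasing distance from 629:
629: 0
657: 11  (via 629)
643: 18  (via 657)
654: 22  (via 657)
625: 23  (via 629)
642: 27  (via 654)
618: 28  (via 625)
607: 41  (via 654)
Shortest route: 629 → 657 → 654 → 607 = 41 m.

41 m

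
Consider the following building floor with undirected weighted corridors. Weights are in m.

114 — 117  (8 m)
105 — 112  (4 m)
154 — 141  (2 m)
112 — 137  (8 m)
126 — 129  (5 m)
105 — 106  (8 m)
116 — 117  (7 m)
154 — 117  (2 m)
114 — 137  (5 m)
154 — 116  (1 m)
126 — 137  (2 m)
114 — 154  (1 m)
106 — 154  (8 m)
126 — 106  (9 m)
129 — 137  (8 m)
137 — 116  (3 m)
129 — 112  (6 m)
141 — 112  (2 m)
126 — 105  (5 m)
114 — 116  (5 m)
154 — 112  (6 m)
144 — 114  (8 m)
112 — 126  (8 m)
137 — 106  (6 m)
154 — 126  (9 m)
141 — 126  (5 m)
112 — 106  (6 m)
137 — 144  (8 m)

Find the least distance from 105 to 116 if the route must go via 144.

Best 105 to 144: 105–126–137–144 costing 15
Best 144 to 116: 144–114–154–116 costing 10
Total via 144: 15 + 10 = 25 m.

25 m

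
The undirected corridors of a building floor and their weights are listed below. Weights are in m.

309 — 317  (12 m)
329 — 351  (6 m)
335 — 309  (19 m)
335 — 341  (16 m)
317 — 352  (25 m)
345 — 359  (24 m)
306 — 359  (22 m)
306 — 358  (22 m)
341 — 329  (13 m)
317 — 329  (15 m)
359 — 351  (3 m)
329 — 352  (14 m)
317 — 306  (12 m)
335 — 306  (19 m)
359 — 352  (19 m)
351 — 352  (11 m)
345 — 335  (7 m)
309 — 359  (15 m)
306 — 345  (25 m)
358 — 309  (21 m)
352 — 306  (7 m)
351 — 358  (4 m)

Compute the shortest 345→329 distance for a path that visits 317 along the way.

Shortest 345→317: 345 → 306 → 317 = 37
Best 317 to 329: 317 → 329 costing 15
Total via 317: 37 + 15 = 52 m.

52 m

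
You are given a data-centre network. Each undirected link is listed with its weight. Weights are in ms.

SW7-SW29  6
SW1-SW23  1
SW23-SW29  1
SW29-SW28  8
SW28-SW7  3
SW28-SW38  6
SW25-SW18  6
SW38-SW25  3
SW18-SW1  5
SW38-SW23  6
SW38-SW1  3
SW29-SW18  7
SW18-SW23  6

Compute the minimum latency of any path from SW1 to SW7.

Running Dijkstra from SW1:
SW1: 0
SW23: 1  (via SW1)
SW29: 2  (via SW23)
SW38: 3  (via SW1)
SW18: 5  (via SW1)
SW25: 6  (via SW38)
SW7: 8  (via SW29)
Shortest route: SW1 → SW23 → SW29 → SW7 = 8 ms.

8 ms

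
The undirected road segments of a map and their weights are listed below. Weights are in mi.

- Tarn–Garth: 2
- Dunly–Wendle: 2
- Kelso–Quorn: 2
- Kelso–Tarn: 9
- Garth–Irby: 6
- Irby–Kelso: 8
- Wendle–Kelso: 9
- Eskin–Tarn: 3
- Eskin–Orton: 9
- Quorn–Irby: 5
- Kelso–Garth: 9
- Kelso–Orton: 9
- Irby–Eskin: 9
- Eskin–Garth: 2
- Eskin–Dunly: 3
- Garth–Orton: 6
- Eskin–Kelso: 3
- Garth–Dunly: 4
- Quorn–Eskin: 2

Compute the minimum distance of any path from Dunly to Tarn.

Enumerating some paths:
Dunly–Eskin–Garth–Tarn: 3+2+2 = 7
Dunly–Eskin–Tarn: 3+3 = 6
Dunly–Garth–Eskin–Tarn: 4+2+3 = 9
Cheapest is Dunly–Eskin–Tarn at 6 mi.

6 mi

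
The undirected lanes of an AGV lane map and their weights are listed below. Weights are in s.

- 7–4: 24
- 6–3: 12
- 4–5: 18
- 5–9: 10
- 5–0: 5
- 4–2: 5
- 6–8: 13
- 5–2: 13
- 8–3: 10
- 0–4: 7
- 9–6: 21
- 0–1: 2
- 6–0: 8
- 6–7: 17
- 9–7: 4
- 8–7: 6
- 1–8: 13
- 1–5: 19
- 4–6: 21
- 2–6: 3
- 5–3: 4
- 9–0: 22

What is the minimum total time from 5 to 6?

13 s

Candidate routes:
5–0–6: 5+8 = 13
5–3–6: 4+12 = 16
5–2–6: 13+3 = 16
The minimum is 13 s via 5–0–6.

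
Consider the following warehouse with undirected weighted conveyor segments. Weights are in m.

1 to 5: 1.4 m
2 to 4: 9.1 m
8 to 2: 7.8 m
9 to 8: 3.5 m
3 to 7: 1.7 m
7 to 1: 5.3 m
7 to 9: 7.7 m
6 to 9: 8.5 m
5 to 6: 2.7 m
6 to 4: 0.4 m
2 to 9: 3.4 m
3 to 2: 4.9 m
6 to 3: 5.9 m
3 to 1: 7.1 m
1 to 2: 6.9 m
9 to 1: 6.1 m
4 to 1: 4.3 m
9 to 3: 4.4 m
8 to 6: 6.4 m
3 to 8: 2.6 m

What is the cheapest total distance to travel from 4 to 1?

Shortest distances from 4:
4: 0
6: 0.4  (via 4)
5: 3.1  (via 6)
1: 4.3  (via 4)
Shortest route: 4 → 1 = 4.3 m.

4.3 m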